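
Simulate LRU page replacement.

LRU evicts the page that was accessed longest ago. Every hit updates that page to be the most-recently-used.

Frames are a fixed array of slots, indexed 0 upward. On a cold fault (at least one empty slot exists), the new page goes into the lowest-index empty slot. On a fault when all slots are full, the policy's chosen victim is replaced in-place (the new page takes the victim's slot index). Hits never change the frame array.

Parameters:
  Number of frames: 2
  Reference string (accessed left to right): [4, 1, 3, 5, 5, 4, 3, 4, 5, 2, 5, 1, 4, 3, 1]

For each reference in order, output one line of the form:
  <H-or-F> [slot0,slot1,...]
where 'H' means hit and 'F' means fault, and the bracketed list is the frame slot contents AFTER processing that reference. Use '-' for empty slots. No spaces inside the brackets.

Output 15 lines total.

F [4,-]
F [4,1]
F [3,1]
F [3,5]
H [3,5]
F [4,5]
F [4,3]
H [4,3]
F [4,5]
F [2,5]
H [2,5]
F [1,5]
F [1,4]
F [3,4]
F [3,1]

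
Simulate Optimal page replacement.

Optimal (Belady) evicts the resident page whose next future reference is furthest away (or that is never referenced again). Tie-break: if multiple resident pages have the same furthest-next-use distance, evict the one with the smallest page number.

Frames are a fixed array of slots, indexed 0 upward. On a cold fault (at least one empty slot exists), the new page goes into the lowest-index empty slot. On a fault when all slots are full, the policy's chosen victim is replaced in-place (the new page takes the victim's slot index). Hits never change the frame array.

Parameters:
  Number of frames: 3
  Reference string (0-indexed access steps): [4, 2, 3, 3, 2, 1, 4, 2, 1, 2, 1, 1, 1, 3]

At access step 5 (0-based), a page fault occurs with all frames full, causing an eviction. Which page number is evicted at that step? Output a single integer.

Step 0: ref 4 -> FAULT, frames=[4,-,-]
Step 1: ref 2 -> FAULT, frames=[4,2,-]
Step 2: ref 3 -> FAULT, frames=[4,2,3]
Step 3: ref 3 -> HIT, frames=[4,2,3]
Step 4: ref 2 -> HIT, frames=[4,2,3]
Step 5: ref 1 -> FAULT, evict 3, frames=[4,2,1]
At step 5: evicted page 3

Answer: 3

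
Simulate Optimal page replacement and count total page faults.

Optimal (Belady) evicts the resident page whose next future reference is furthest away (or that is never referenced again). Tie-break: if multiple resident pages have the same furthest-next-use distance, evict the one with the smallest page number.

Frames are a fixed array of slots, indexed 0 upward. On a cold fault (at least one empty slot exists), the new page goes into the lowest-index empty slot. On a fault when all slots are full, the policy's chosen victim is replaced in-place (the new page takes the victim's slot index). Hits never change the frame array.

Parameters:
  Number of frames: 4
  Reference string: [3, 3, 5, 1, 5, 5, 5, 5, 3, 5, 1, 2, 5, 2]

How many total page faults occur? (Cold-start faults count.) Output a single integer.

Answer: 4

Derivation:
Step 0: ref 3 → FAULT, frames=[3,-,-,-]
Step 1: ref 3 → HIT, frames=[3,-,-,-]
Step 2: ref 5 → FAULT, frames=[3,5,-,-]
Step 3: ref 1 → FAULT, frames=[3,5,1,-]
Step 4: ref 5 → HIT, frames=[3,5,1,-]
Step 5: ref 5 → HIT, frames=[3,5,1,-]
Step 6: ref 5 → HIT, frames=[3,5,1,-]
Step 7: ref 5 → HIT, frames=[3,5,1,-]
Step 8: ref 3 → HIT, frames=[3,5,1,-]
Step 9: ref 5 → HIT, frames=[3,5,1,-]
Step 10: ref 1 → HIT, frames=[3,5,1,-]
Step 11: ref 2 → FAULT, frames=[3,5,1,2]
Step 12: ref 5 → HIT, frames=[3,5,1,2]
Step 13: ref 2 → HIT, frames=[3,5,1,2]
Total faults: 4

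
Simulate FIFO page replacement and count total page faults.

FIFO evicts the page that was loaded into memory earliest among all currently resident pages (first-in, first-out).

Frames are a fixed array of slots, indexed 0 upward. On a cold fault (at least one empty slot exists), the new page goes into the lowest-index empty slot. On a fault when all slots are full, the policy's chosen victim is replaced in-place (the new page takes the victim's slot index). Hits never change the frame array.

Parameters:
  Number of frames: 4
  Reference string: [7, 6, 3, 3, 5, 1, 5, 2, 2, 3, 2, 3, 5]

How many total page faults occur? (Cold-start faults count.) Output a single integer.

Answer: 6

Derivation:
Step 0: ref 7 → FAULT, frames=[7,-,-,-]
Step 1: ref 6 → FAULT, frames=[7,6,-,-]
Step 2: ref 3 → FAULT, frames=[7,6,3,-]
Step 3: ref 3 → HIT, frames=[7,6,3,-]
Step 4: ref 5 → FAULT, frames=[7,6,3,5]
Step 5: ref 1 → FAULT (evict 7), frames=[1,6,3,5]
Step 6: ref 5 → HIT, frames=[1,6,3,5]
Step 7: ref 2 → FAULT (evict 6), frames=[1,2,3,5]
Step 8: ref 2 → HIT, frames=[1,2,3,5]
Step 9: ref 3 → HIT, frames=[1,2,3,5]
Step 10: ref 2 → HIT, frames=[1,2,3,5]
Step 11: ref 3 → HIT, frames=[1,2,3,5]
Step 12: ref 5 → HIT, frames=[1,2,3,5]
Total faults: 6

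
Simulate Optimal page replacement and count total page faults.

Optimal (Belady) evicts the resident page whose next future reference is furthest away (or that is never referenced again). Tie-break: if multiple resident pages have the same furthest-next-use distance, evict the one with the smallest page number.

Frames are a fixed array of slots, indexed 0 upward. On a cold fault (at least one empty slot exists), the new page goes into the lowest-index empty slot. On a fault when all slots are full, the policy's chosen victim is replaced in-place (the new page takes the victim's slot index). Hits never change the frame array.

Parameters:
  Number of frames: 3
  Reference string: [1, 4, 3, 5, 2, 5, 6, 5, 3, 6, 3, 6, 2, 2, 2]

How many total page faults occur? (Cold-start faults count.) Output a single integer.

Step 0: ref 1 → FAULT, frames=[1,-,-]
Step 1: ref 4 → FAULT, frames=[1,4,-]
Step 2: ref 3 → FAULT, frames=[1,4,3]
Step 3: ref 5 → FAULT (evict 1), frames=[5,4,3]
Step 4: ref 2 → FAULT (evict 4), frames=[5,2,3]
Step 5: ref 5 → HIT, frames=[5,2,3]
Step 6: ref 6 → FAULT (evict 2), frames=[5,6,3]
Step 7: ref 5 → HIT, frames=[5,6,3]
Step 8: ref 3 → HIT, frames=[5,6,3]
Step 9: ref 6 → HIT, frames=[5,6,3]
Step 10: ref 3 → HIT, frames=[5,6,3]
Step 11: ref 6 → HIT, frames=[5,6,3]
Step 12: ref 2 → FAULT (evict 3), frames=[5,6,2]
Step 13: ref 2 → HIT, frames=[5,6,2]
Step 14: ref 2 → HIT, frames=[5,6,2]
Total faults: 7

Answer: 7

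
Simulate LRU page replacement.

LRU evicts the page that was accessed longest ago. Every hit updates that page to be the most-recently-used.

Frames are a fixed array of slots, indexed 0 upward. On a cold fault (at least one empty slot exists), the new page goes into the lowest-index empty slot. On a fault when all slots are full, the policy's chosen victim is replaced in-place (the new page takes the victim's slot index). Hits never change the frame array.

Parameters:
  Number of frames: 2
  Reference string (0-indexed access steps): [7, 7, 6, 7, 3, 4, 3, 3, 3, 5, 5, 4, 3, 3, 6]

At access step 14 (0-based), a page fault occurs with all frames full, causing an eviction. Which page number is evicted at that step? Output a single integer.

Answer: 4

Derivation:
Step 0: ref 7 -> FAULT, frames=[7,-]
Step 1: ref 7 -> HIT, frames=[7,-]
Step 2: ref 6 -> FAULT, frames=[7,6]
Step 3: ref 7 -> HIT, frames=[7,6]
Step 4: ref 3 -> FAULT, evict 6, frames=[7,3]
Step 5: ref 4 -> FAULT, evict 7, frames=[4,3]
Step 6: ref 3 -> HIT, frames=[4,3]
Step 7: ref 3 -> HIT, frames=[4,3]
Step 8: ref 3 -> HIT, frames=[4,3]
Step 9: ref 5 -> FAULT, evict 4, frames=[5,3]
Step 10: ref 5 -> HIT, frames=[5,3]
Step 11: ref 4 -> FAULT, evict 3, frames=[5,4]
Step 12: ref 3 -> FAULT, evict 5, frames=[3,4]
Step 13: ref 3 -> HIT, frames=[3,4]
Step 14: ref 6 -> FAULT, evict 4, frames=[3,6]
At step 14: evicted page 4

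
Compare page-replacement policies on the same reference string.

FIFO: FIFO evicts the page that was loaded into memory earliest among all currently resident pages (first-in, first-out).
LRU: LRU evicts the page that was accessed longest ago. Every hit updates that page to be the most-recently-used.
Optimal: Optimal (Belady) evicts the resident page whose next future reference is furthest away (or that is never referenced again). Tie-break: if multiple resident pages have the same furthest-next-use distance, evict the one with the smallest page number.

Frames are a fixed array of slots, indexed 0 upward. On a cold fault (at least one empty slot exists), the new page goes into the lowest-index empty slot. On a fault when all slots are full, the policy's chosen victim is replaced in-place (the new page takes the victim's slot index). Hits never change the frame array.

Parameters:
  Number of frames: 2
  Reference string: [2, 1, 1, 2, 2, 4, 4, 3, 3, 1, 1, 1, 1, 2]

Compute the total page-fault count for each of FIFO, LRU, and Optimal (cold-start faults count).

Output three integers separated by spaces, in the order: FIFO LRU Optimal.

--- FIFO ---
  step 0: ref 2 -> FAULT, frames=[2,-] (faults so far: 1)
  step 1: ref 1 -> FAULT, frames=[2,1] (faults so far: 2)
  step 2: ref 1 -> HIT, frames=[2,1] (faults so far: 2)
  step 3: ref 2 -> HIT, frames=[2,1] (faults so far: 2)
  step 4: ref 2 -> HIT, frames=[2,1] (faults so far: 2)
  step 5: ref 4 -> FAULT, evict 2, frames=[4,1] (faults so far: 3)
  step 6: ref 4 -> HIT, frames=[4,1] (faults so far: 3)
  step 7: ref 3 -> FAULT, evict 1, frames=[4,3] (faults so far: 4)
  step 8: ref 3 -> HIT, frames=[4,3] (faults so far: 4)
  step 9: ref 1 -> FAULT, evict 4, frames=[1,3] (faults so far: 5)
  step 10: ref 1 -> HIT, frames=[1,3] (faults so far: 5)
  step 11: ref 1 -> HIT, frames=[1,3] (faults so far: 5)
  step 12: ref 1 -> HIT, frames=[1,3] (faults so far: 5)
  step 13: ref 2 -> FAULT, evict 3, frames=[1,2] (faults so far: 6)
  FIFO total faults: 6
--- LRU ---
  step 0: ref 2 -> FAULT, frames=[2,-] (faults so far: 1)
  step 1: ref 1 -> FAULT, frames=[2,1] (faults so far: 2)
  step 2: ref 1 -> HIT, frames=[2,1] (faults so far: 2)
  step 3: ref 2 -> HIT, frames=[2,1] (faults so far: 2)
  step 4: ref 2 -> HIT, frames=[2,1] (faults so far: 2)
  step 5: ref 4 -> FAULT, evict 1, frames=[2,4] (faults so far: 3)
  step 6: ref 4 -> HIT, frames=[2,4] (faults so far: 3)
  step 7: ref 3 -> FAULT, evict 2, frames=[3,4] (faults so far: 4)
  step 8: ref 3 -> HIT, frames=[3,4] (faults so far: 4)
  step 9: ref 1 -> FAULT, evict 4, frames=[3,1] (faults so far: 5)
  step 10: ref 1 -> HIT, frames=[3,1] (faults so far: 5)
  step 11: ref 1 -> HIT, frames=[3,1] (faults so far: 5)
  step 12: ref 1 -> HIT, frames=[3,1] (faults so far: 5)
  step 13: ref 2 -> FAULT, evict 3, frames=[2,1] (faults so far: 6)
  LRU total faults: 6
--- Optimal ---
  step 0: ref 2 -> FAULT, frames=[2,-] (faults so far: 1)
  step 1: ref 1 -> FAULT, frames=[2,1] (faults so far: 2)
  step 2: ref 1 -> HIT, frames=[2,1] (faults so far: 2)
  step 3: ref 2 -> HIT, frames=[2,1] (faults so far: 2)
  step 4: ref 2 -> HIT, frames=[2,1] (faults so far: 2)
  step 5: ref 4 -> FAULT, evict 2, frames=[4,1] (faults so far: 3)
  step 6: ref 4 -> HIT, frames=[4,1] (faults so far: 3)
  step 7: ref 3 -> FAULT, evict 4, frames=[3,1] (faults so far: 4)
  step 8: ref 3 -> HIT, frames=[3,1] (faults so far: 4)
  step 9: ref 1 -> HIT, frames=[3,1] (faults so far: 4)
  step 10: ref 1 -> HIT, frames=[3,1] (faults so far: 4)
  step 11: ref 1 -> HIT, frames=[3,1] (faults so far: 4)
  step 12: ref 1 -> HIT, frames=[3,1] (faults so far: 4)
  step 13: ref 2 -> FAULT, evict 1, frames=[3,2] (faults so far: 5)
  Optimal total faults: 5

Answer: 6 6 5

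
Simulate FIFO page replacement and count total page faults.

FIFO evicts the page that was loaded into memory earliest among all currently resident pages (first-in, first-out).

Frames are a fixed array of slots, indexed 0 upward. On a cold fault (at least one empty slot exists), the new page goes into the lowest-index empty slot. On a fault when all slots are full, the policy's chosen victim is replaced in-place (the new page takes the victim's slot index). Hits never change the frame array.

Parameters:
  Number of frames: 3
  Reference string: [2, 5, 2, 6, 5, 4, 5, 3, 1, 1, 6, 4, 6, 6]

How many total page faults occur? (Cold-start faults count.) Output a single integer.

Step 0: ref 2 → FAULT, frames=[2,-,-]
Step 1: ref 5 → FAULT, frames=[2,5,-]
Step 2: ref 2 → HIT, frames=[2,5,-]
Step 3: ref 6 → FAULT, frames=[2,5,6]
Step 4: ref 5 → HIT, frames=[2,5,6]
Step 5: ref 4 → FAULT (evict 2), frames=[4,5,6]
Step 6: ref 5 → HIT, frames=[4,5,6]
Step 7: ref 3 → FAULT (evict 5), frames=[4,3,6]
Step 8: ref 1 → FAULT (evict 6), frames=[4,3,1]
Step 9: ref 1 → HIT, frames=[4,3,1]
Step 10: ref 6 → FAULT (evict 4), frames=[6,3,1]
Step 11: ref 4 → FAULT (evict 3), frames=[6,4,1]
Step 12: ref 6 → HIT, frames=[6,4,1]
Step 13: ref 6 → HIT, frames=[6,4,1]
Total faults: 8

Answer: 8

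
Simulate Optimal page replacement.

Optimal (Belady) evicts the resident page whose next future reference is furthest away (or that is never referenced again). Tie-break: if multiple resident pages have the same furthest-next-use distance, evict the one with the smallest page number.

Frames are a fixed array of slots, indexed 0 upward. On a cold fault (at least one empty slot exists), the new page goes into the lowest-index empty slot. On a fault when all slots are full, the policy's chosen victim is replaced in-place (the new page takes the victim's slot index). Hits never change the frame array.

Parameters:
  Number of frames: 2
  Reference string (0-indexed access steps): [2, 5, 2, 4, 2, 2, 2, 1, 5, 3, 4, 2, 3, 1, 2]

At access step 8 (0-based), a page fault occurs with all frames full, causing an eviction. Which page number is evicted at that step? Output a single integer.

Answer: 1

Derivation:
Step 0: ref 2 -> FAULT, frames=[2,-]
Step 1: ref 5 -> FAULT, frames=[2,5]
Step 2: ref 2 -> HIT, frames=[2,5]
Step 3: ref 4 -> FAULT, evict 5, frames=[2,4]
Step 4: ref 2 -> HIT, frames=[2,4]
Step 5: ref 2 -> HIT, frames=[2,4]
Step 6: ref 2 -> HIT, frames=[2,4]
Step 7: ref 1 -> FAULT, evict 2, frames=[1,4]
Step 8: ref 5 -> FAULT, evict 1, frames=[5,4]
At step 8: evicted page 1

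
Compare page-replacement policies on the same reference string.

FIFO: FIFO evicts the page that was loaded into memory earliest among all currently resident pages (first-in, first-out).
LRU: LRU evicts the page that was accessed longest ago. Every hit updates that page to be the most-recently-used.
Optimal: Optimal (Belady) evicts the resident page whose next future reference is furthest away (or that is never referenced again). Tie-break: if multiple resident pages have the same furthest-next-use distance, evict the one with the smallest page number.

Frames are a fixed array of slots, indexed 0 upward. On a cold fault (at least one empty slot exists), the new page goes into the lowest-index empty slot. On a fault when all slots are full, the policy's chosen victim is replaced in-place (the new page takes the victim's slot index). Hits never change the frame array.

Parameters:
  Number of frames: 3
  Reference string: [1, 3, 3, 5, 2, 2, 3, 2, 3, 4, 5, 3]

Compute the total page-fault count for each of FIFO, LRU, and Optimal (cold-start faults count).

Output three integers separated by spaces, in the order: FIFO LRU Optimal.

Answer: 6 6 5

Derivation:
--- FIFO ---
  step 0: ref 1 -> FAULT, frames=[1,-,-] (faults so far: 1)
  step 1: ref 3 -> FAULT, frames=[1,3,-] (faults so far: 2)
  step 2: ref 3 -> HIT, frames=[1,3,-] (faults so far: 2)
  step 3: ref 5 -> FAULT, frames=[1,3,5] (faults so far: 3)
  step 4: ref 2 -> FAULT, evict 1, frames=[2,3,5] (faults so far: 4)
  step 5: ref 2 -> HIT, frames=[2,3,5] (faults so far: 4)
  step 6: ref 3 -> HIT, frames=[2,3,5] (faults so far: 4)
  step 7: ref 2 -> HIT, frames=[2,3,5] (faults so far: 4)
  step 8: ref 3 -> HIT, frames=[2,3,5] (faults so far: 4)
  step 9: ref 4 -> FAULT, evict 3, frames=[2,4,5] (faults so far: 5)
  step 10: ref 5 -> HIT, frames=[2,4,5] (faults so far: 5)
  step 11: ref 3 -> FAULT, evict 5, frames=[2,4,3] (faults so far: 6)
  FIFO total faults: 6
--- LRU ---
  step 0: ref 1 -> FAULT, frames=[1,-,-] (faults so far: 1)
  step 1: ref 3 -> FAULT, frames=[1,3,-] (faults so far: 2)
  step 2: ref 3 -> HIT, frames=[1,3,-] (faults so far: 2)
  step 3: ref 5 -> FAULT, frames=[1,3,5] (faults so far: 3)
  step 4: ref 2 -> FAULT, evict 1, frames=[2,3,5] (faults so far: 4)
  step 5: ref 2 -> HIT, frames=[2,3,5] (faults so far: 4)
  step 6: ref 3 -> HIT, frames=[2,3,5] (faults so far: 4)
  step 7: ref 2 -> HIT, frames=[2,3,5] (faults so far: 4)
  step 8: ref 3 -> HIT, frames=[2,3,5] (faults so far: 4)
  step 9: ref 4 -> FAULT, evict 5, frames=[2,3,4] (faults so far: 5)
  step 10: ref 5 -> FAULT, evict 2, frames=[5,3,4] (faults so far: 6)
  step 11: ref 3 -> HIT, frames=[5,3,4] (faults so far: 6)
  LRU total faults: 6
--- Optimal ---
  step 0: ref 1 -> FAULT, frames=[1,-,-] (faults so far: 1)
  step 1: ref 3 -> FAULT, frames=[1,3,-] (faults so far: 2)
  step 2: ref 3 -> HIT, frames=[1,3,-] (faults so far: 2)
  step 3: ref 5 -> FAULT, frames=[1,3,5] (faults so far: 3)
  step 4: ref 2 -> FAULT, evict 1, frames=[2,3,5] (faults so far: 4)
  step 5: ref 2 -> HIT, frames=[2,3,5] (faults so far: 4)
  step 6: ref 3 -> HIT, frames=[2,3,5] (faults so far: 4)
  step 7: ref 2 -> HIT, frames=[2,3,5] (faults so far: 4)
  step 8: ref 3 -> HIT, frames=[2,3,5] (faults so far: 4)
  step 9: ref 4 -> FAULT, evict 2, frames=[4,3,5] (faults so far: 5)
  step 10: ref 5 -> HIT, frames=[4,3,5] (faults so far: 5)
  step 11: ref 3 -> HIT, frames=[4,3,5] (faults so far: 5)
  Optimal total faults: 5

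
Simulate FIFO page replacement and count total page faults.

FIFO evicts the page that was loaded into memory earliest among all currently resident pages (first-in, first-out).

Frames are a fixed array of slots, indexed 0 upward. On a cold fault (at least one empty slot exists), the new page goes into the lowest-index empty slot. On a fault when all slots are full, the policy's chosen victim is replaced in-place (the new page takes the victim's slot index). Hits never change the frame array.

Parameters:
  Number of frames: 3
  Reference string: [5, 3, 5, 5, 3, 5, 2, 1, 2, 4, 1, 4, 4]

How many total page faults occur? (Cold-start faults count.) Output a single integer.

Answer: 5

Derivation:
Step 0: ref 5 → FAULT, frames=[5,-,-]
Step 1: ref 3 → FAULT, frames=[5,3,-]
Step 2: ref 5 → HIT, frames=[5,3,-]
Step 3: ref 5 → HIT, frames=[5,3,-]
Step 4: ref 3 → HIT, frames=[5,3,-]
Step 5: ref 5 → HIT, frames=[5,3,-]
Step 6: ref 2 → FAULT, frames=[5,3,2]
Step 7: ref 1 → FAULT (evict 5), frames=[1,3,2]
Step 8: ref 2 → HIT, frames=[1,3,2]
Step 9: ref 4 → FAULT (evict 3), frames=[1,4,2]
Step 10: ref 1 → HIT, frames=[1,4,2]
Step 11: ref 4 → HIT, frames=[1,4,2]
Step 12: ref 4 → HIT, frames=[1,4,2]
Total faults: 5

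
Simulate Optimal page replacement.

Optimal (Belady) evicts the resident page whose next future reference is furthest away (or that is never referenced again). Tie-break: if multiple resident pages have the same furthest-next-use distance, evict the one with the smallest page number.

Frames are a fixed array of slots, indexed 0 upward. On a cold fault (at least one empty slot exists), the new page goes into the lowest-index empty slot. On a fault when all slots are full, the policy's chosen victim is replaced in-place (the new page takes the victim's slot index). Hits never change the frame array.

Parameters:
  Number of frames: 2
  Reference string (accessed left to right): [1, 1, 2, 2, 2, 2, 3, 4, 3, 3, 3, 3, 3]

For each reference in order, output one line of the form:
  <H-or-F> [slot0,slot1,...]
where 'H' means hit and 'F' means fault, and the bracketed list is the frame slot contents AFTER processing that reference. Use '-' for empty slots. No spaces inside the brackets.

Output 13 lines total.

F [1,-]
H [1,-]
F [1,2]
H [1,2]
H [1,2]
H [1,2]
F [3,2]
F [3,4]
H [3,4]
H [3,4]
H [3,4]
H [3,4]
H [3,4]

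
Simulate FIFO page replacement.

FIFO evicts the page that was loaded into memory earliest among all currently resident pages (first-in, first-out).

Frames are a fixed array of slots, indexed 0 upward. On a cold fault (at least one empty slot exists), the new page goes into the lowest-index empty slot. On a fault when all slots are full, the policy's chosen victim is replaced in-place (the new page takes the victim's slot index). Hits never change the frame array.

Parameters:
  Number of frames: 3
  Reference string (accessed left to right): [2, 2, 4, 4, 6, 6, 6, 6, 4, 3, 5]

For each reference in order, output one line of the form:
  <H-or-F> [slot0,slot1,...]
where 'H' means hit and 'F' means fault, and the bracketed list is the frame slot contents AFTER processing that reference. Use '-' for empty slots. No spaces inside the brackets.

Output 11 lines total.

F [2,-,-]
H [2,-,-]
F [2,4,-]
H [2,4,-]
F [2,4,6]
H [2,4,6]
H [2,4,6]
H [2,4,6]
H [2,4,6]
F [3,4,6]
F [3,5,6]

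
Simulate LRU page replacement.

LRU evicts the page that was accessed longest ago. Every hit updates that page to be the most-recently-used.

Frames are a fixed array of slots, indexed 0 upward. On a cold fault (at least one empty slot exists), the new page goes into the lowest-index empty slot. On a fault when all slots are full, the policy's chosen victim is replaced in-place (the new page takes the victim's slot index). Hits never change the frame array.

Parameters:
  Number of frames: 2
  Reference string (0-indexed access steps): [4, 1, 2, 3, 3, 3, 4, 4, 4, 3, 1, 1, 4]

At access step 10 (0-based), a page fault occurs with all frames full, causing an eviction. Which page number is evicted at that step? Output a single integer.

Step 0: ref 4 -> FAULT, frames=[4,-]
Step 1: ref 1 -> FAULT, frames=[4,1]
Step 2: ref 2 -> FAULT, evict 4, frames=[2,1]
Step 3: ref 3 -> FAULT, evict 1, frames=[2,3]
Step 4: ref 3 -> HIT, frames=[2,3]
Step 5: ref 3 -> HIT, frames=[2,3]
Step 6: ref 4 -> FAULT, evict 2, frames=[4,3]
Step 7: ref 4 -> HIT, frames=[4,3]
Step 8: ref 4 -> HIT, frames=[4,3]
Step 9: ref 3 -> HIT, frames=[4,3]
Step 10: ref 1 -> FAULT, evict 4, frames=[1,3]
At step 10: evicted page 4

Answer: 4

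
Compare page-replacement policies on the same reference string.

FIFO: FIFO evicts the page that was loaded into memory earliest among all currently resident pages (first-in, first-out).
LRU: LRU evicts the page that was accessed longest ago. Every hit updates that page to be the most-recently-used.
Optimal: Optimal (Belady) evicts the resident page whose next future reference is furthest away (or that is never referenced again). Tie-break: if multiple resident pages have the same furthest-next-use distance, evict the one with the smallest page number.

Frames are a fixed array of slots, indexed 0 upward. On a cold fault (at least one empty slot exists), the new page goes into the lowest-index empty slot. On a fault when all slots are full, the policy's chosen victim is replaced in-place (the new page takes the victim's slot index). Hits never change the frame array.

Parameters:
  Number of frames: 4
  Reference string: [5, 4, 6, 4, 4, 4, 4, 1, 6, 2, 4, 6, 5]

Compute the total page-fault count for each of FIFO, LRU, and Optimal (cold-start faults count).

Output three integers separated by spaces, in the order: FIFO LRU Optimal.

--- FIFO ---
  step 0: ref 5 -> FAULT, frames=[5,-,-,-] (faults so far: 1)
  step 1: ref 4 -> FAULT, frames=[5,4,-,-] (faults so far: 2)
  step 2: ref 6 -> FAULT, frames=[5,4,6,-] (faults so far: 3)
  step 3: ref 4 -> HIT, frames=[5,4,6,-] (faults so far: 3)
  step 4: ref 4 -> HIT, frames=[5,4,6,-] (faults so far: 3)
  step 5: ref 4 -> HIT, frames=[5,4,6,-] (faults so far: 3)
  step 6: ref 4 -> HIT, frames=[5,4,6,-] (faults so far: 3)
  step 7: ref 1 -> FAULT, frames=[5,4,6,1] (faults so far: 4)
  step 8: ref 6 -> HIT, frames=[5,4,6,1] (faults so far: 4)
  step 9: ref 2 -> FAULT, evict 5, frames=[2,4,6,1] (faults so far: 5)
  step 10: ref 4 -> HIT, frames=[2,4,6,1] (faults so far: 5)
  step 11: ref 6 -> HIT, frames=[2,4,6,1] (faults so far: 5)
  step 12: ref 5 -> FAULT, evict 4, frames=[2,5,6,1] (faults so far: 6)
  FIFO total faults: 6
--- LRU ---
  step 0: ref 5 -> FAULT, frames=[5,-,-,-] (faults so far: 1)
  step 1: ref 4 -> FAULT, frames=[5,4,-,-] (faults so far: 2)
  step 2: ref 6 -> FAULT, frames=[5,4,6,-] (faults so far: 3)
  step 3: ref 4 -> HIT, frames=[5,4,6,-] (faults so far: 3)
  step 4: ref 4 -> HIT, frames=[5,4,6,-] (faults so far: 3)
  step 5: ref 4 -> HIT, frames=[5,4,6,-] (faults so far: 3)
  step 6: ref 4 -> HIT, frames=[5,4,6,-] (faults so far: 3)
  step 7: ref 1 -> FAULT, frames=[5,4,6,1] (faults so far: 4)
  step 8: ref 6 -> HIT, frames=[5,4,6,1] (faults so far: 4)
  step 9: ref 2 -> FAULT, evict 5, frames=[2,4,6,1] (faults so far: 5)
  step 10: ref 4 -> HIT, frames=[2,4,6,1] (faults so far: 5)
  step 11: ref 6 -> HIT, frames=[2,4,6,1] (faults so far: 5)
  step 12: ref 5 -> FAULT, evict 1, frames=[2,4,6,5] (faults so far: 6)
  LRU total faults: 6
--- Optimal ---
  step 0: ref 5 -> FAULT, frames=[5,-,-,-] (faults so far: 1)
  step 1: ref 4 -> FAULT, frames=[5,4,-,-] (faults so far: 2)
  step 2: ref 6 -> FAULT, frames=[5,4,6,-] (faults so far: 3)
  step 3: ref 4 -> HIT, frames=[5,4,6,-] (faults so far: 3)
  step 4: ref 4 -> HIT, frames=[5,4,6,-] (faults so far: 3)
  step 5: ref 4 -> HIT, frames=[5,4,6,-] (faults so far: 3)
  step 6: ref 4 -> HIT, frames=[5,4,6,-] (faults so far: 3)
  step 7: ref 1 -> FAULT, frames=[5,4,6,1] (faults so far: 4)
  step 8: ref 6 -> HIT, frames=[5,4,6,1] (faults so far: 4)
  step 9: ref 2 -> FAULT, evict 1, frames=[5,4,6,2] (faults so far: 5)
  step 10: ref 4 -> HIT, frames=[5,4,6,2] (faults so far: 5)
  step 11: ref 6 -> HIT, frames=[5,4,6,2] (faults so far: 5)
  step 12: ref 5 -> HIT, frames=[5,4,6,2] (faults so far: 5)
  Optimal total faults: 5

Answer: 6 6 5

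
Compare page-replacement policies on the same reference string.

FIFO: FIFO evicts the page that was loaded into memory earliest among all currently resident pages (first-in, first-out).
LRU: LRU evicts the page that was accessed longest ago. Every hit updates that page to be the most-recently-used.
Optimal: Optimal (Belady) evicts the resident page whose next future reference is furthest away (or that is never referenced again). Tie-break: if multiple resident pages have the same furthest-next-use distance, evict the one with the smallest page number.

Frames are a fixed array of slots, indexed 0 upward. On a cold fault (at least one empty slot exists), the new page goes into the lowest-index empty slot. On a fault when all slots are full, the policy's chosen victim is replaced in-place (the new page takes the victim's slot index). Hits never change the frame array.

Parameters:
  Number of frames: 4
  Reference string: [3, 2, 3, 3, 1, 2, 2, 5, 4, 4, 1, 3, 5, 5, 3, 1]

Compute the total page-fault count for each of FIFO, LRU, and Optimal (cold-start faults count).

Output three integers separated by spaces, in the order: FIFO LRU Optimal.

Answer: 6 6 5

Derivation:
--- FIFO ---
  step 0: ref 3 -> FAULT, frames=[3,-,-,-] (faults so far: 1)
  step 1: ref 2 -> FAULT, frames=[3,2,-,-] (faults so far: 2)
  step 2: ref 3 -> HIT, frames=[3,2,-,-] (faults so far: 2)
  step 3: ref 3 -> HIT, frames=[3,2,-,-] (faults so far: 2)
  step 4: ref 1 -> FAULT, frames=[3,2,1,-] (faults so far: 3)
  step 5: ref 2 -> HIT, frames=[3,2,1,-] (faults so far: 3)
  step 6: ref 2 -> HIT, frames=[3,2,1,-] (faults so far: 3)
  step 7: ref 5 -> FAULT, frames=[3,2,1,5] (faults so far: 4)
  step 8: ref 4 -> FAULT, evict 3, frames=[4,2,1,5] (faults so far: 5)
  step 9: ref 4 -> HIT, frames=[4,2,1,5] (faults so far: 5)
  step 10: ref 1 -> HIT, frames=[4,2,1,5] (faults so far: 5)
  step 11: ref 3 -> FAULT, evict 2, frames=[4,3,1,5] (faults so far: 6)
  step 12: ref 5 -> HIT, frames=[4,3,1,5] (faults so far: 6)
  step 13: ref 5 -> HIT, frames=[4,3,1,5] (faults so far: 6)
  step 14: ref 3 -> HIT, frames=[4,3,1,5] (faults so far: 6)
  step 15: ref 1 -> HIT, frames=[4,3,1,5] (faults so far: 6)
  FIFO total faults: 6
--- LRU ---
  step 0: ref 3 -> FAULT, frames=[3,-,-,-] (faults so far: 1)
  step 1: ref 2 -> FAULT, frames=[3,2,-,-] (faults so far: 2)
  step 2: ref 3 -> HIT, frames=[3,2,-,-] (faults so far: 2)
  step 3: ref 3 -> HIT, frames=[3,2,-,-] (faults so far: 2)
  step 4: ref 1 -> FAULT, frames=[3,2,1,-] (faults so far: 3)
  step 5: ref 2 -> HIT, frames=[3,2,1,-] (faults so far: 3)
  step 6: ref 2 -> HIT, frames=[3,2,1,-] (faults so far: 3)
  step 7: ref 5 -> FAULT, frames=[3,2,1,5] (faults so far: 4)
  step 8: ref 4 -> FAULT, evict 3, frames=[4,2,1,5] (faults so far: 5)
  step 9: ref 4 -> HIT, frames=[4,2,1,5] (faults so far: 5)
  step 10: ref 1 -> HIT, frames=[4,2,1,5] (faults so far: 5)
  step 11: ref 3 -> FAULT, evict 2, frames=[4,3,1,5] (faults so far: 6)
  step 12: ref 5 -> HIT, frames=[4,3,1,5] (faults so far: 6)
  step 13: ref 5 -> HIT, frames=[4,3,1,5] (faults so far: 6)
  step 14: ref 3 -> HIT, frames=[4,3,1,5] (faults so far: 6)
  step 15: ref 1 -> HIT, frames=[4,3,1,5] (faults so far: 6)
  LRU total faults: 6
--- Optimal ---
  step 0: ref 3 -> FAULT, frames=[3,-,-,-] (faults so far: 1)
  step 1: ref 2 -> FAULT, frames=[3,2,-,-] (faults so far: 2)
  step 2: ref 3 -> HIT, frames=[3,2,-,-] (faults so far: 2)
  step 3: ref 3 -> HIT, frames=[3,2,-,-] (faults so far: 2)
  step 4: ref 1 -> FAULT, frames=[3,2,1,-] (faults so far: 3)
  step 5: ref 2 -> HIT, frames=[3,2,1,-] (faults so far: 3)
  step 6: ref 2 -> HIT, frames=[3,2,1,-] (faults so far: 3)
  step 7: ref 5 -> FAULT, frames=[3,2,1,5] (faults so far: 4)
  step 8: ref 4 -> FAULT, evict 2, frames=[3,4,1,5] (faults so far: 5)
  step 9: ref 4 -> HIT, frames=[3,4,1,5] (faults so far: 5)
  step 10: ref 1 -> HIT, frames=[3,4,1,5] (faults so far: 5)
  step 11: ref 3 -> HIT, frames=[3,4,1,5] (faults so far: 5)
  step 12: ref 5 -> HIT, frames=[3,4,1,5] (faults so far: 5)
  step 13: ref 5 -> HIT, frames=[3,4,1,5] (faults so far: 5)
  step 14: ref 3 -> HIT, frames=[3,4,1,5] (faults so far: 5)
  step 15: ref 1 -> HIT, frames=[3,4,1,5] (faults so far: 5)
  Optimal total faults: 5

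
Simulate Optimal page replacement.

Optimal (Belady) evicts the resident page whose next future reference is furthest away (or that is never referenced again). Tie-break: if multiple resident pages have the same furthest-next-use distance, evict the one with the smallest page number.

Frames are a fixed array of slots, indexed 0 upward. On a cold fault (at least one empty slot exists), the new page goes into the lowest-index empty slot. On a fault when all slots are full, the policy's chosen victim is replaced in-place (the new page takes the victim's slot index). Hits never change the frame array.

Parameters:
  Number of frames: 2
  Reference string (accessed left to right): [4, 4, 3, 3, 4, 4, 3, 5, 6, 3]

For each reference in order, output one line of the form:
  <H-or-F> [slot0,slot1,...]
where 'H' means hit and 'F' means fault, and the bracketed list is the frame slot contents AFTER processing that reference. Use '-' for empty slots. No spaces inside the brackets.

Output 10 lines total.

F [4,-]
H [4,-]
F [4,3]
H [4,3]
H [4,3]
H [4,3]
H [4,3]
F [5,3]
F [6,3]
H [6,3]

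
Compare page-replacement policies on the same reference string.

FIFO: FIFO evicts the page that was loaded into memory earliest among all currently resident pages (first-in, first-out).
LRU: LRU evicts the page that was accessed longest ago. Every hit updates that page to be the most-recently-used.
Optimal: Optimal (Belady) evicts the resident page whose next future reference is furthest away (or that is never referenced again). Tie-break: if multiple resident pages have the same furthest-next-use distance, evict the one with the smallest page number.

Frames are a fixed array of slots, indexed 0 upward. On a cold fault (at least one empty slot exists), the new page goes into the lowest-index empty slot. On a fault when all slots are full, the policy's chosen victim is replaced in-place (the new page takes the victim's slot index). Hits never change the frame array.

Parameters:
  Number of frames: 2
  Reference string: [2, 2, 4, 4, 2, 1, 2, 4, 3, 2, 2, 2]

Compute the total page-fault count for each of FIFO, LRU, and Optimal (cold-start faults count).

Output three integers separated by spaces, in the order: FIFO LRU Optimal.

--- FIFO ---
  step 0: ref 2 -> FAULT, frames=[2,-] (faults so far: 1)
  step 1: ref 2 -> HIT, frames=[2,-] (faults so far: 1)
  step 2: ref 4 -> FAULT, frames=[2,4] (faults so far: 2)
  step 3: ref 4 -> HIT, frames=[2,4] (faults so far: 2)
  step 4: ref 2 -> HIT, frames=[2,4] (faults so far: 2)
  step 5: ref 1 -> FAULT, evict 2, frames=[1,4] (faults so far: 3)
  step 6: ref 2 -> FAULT, evict 4, frames=[1,2] (faults so far: 4)
  step 7: ref 4 -> FAULT, evict 1, frames=[4,2] (faults so far: 5)
  step 8: ref 3 -> FAULT, evict 2, frames=[4,3] (faults so far: 6)
  step 9: ref 2 -> FAULT, evict 4, frames=[2,3] (faults so far: 7)
  step 10: ref 2 -> HIT, frames=[2,3] (faults so far: 7)
  step 11: ref 2 -> HIT, frames=[2,3] (faults so far: 7)
  FIFO total faults: 7
--- LRU ---
  step 0: ref 2 -> FAULT, frames=[2,-] (faults so far: 1)
  step 1: ref 2 -> HIT, frames=[2,-] (faults so far: 1)
  step 2: ref 4 -> FAULT, frames=[2,4] (faults so far: 2)
  step 3: ref 4 -> HIT, frames=[2,4] (faults so far: 2)
  step 4: ref 2 -> HIT, frames=[2,4] (faults so far: 2)
  step 5: ref 1 -> FAULT, evict 4, frames=[2,1] (faults so far: 3)
  step 6: ref 2 -> HIT, frames=[2,1] (faults so far: 3)
  step 7: ref 4 -> FAULT, evict 1, frames=[2,4] (faults so far: 4)
  step 8: ref 3 -> FAULT, evict 2, frames=[3,4] (faults so far: 5)
  step 9: ref 2 -> FAULT, evict 4, frames=[3,2] (faults so far: 6)
  step 10: ref 2 -> HIT, frames=[3,2] (faults so far: 6)
  step 11: ref 2 -> HIT, frames=[3,2] (faults so far: 6)
  LRU total faults: 6
--- Optimal ---
  step 0: ref 2 -> FAULT, frames=[2,-] (faults so far: 1)
  step 1: ref 2 -> HIT, frames=[2,-] (faults so far: 1)
  step 2: ref 4 -> FAULT, frames=[2,4] (faults so far: 2)
  step 3: ref 4 -> HIT, frames=[2,4] (faults so far: 2)
  step 4: ref 2 -> HIT, frames=[2,4] (faults so far: 2)
  step 5: ref 1 -> FAULT, evict 4, frames=[2,1] (faults so far: 3)
  step 6: ref 2 -> HIT, frames=[2,1] (faults so far: 3)
  step 7: ref 4 -> FAULT, evict 1, frames=[2,4] (faults so far: 4)
  step 8: ref 3 -> FAULT, evict 4, frames=[2,3] (faults so far: 5)
  step 9: ref 2 -> HIT, frames=[2,3] (faults so far: 5)
  step 10: ref 2 -> HIT, frames=[2,3] (faults so far: 5)
  step 11: ref 2 -> HIT, frames=[2,3] (faults so far: 5)
  Optimal total faults: 5

Answer: 7 6 5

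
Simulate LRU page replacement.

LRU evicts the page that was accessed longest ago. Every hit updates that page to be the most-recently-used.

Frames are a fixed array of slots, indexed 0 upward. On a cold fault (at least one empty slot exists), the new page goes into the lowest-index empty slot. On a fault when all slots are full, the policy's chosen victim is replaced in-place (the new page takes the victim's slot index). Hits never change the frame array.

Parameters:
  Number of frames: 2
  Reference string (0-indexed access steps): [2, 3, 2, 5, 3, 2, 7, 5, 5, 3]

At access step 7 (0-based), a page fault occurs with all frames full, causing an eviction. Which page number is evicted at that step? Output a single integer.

Answer: 2

Derivation:
Step 0: ref 2 -> FAULT, frames=[2,-]
Step 1: ref 3 -> FAULT, frames=[2,3]
Step 2: ref 2 -> HIT, frames=[2,3]
Step 3: ref 5 -> FAULT, evict 3, frames=[2,5]
Step 4: ref 3 -> FAULT, evict 2, frames=[3,5]
Step 5: ref 2 -> FAULT, evict 5, frames=[3,2]
Step 6: ref 7 -> FAULT, evict 3, frames=[7,2]
Step 7: ref 5 -> FAULT, evict 2, frames=[7,5]
At step 7: evicted page 2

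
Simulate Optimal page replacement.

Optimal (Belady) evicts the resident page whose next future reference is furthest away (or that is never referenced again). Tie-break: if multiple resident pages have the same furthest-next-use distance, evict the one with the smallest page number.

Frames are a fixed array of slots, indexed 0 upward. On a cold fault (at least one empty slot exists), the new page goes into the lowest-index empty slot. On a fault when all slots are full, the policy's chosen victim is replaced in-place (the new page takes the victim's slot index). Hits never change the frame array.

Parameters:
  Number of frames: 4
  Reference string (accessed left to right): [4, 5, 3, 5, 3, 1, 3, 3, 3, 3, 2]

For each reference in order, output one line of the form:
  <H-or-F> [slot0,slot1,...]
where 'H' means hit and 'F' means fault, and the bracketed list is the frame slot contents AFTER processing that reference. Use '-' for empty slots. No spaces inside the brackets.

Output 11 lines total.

F [4,-,-,-]
F [4,5,-,-]
F [4,5,3,-]
H [4,5,3,-]
H [4,5,3,-]
F [4,5,3,1]
H [4,5,3,1]
H [4,5,3,1]
H [4,5,3,1]
H [4,5,3,1]
F [4,5,3,2]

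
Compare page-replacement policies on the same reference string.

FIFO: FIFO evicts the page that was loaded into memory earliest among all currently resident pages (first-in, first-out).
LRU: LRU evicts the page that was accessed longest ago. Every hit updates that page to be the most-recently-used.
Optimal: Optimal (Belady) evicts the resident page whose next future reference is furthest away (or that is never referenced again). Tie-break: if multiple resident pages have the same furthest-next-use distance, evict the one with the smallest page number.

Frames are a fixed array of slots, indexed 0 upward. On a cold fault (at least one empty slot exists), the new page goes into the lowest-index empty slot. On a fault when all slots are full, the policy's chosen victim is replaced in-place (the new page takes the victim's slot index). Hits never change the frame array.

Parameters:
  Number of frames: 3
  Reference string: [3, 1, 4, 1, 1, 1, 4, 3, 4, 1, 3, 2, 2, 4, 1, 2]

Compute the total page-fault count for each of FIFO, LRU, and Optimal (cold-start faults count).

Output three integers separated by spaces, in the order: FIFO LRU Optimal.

Answer: 4 6 4

Derivation:
--- FIFO ---
  step 0: ref 3 -> FAULT, frames=[3,-,-] (faults so far: 1)
  step 1: ref 1 -> FAULT, frames=[3,1,-] (faults so far: 2)
  step 2: ref 4 -> FAULT, frames=[3,1,4] (faults so far: 3)
  step 3: ref 1 -> HIT, frames=[3,1,4] (faults so far: 3)
  step 4: ref 1 -> HIT, frames=[3,1,4] (faults so far: 3)
  step 5: ref 1 -> HIT, frames=[3,1,4] (faults so far: 3)
  step 6: ref 4 -> HIT, frames=[3,1,4] (faults so far: 3)
  step 7: ref 3 -> HIT, frames=[3,1,4] (faults so far: 3)
  step 8: ref 4 -> HIT, frames=[3,1,4] (faults so far: 3)
  step 9: ref 1 -> HIT, frames=[3,1,4] (faults so far: 3)
  step 10: ref 3 -> HIT, frames=[3,1,4] (faults so far: 3)
  step 11: ref 2 -> FAULT, evict 3, frames=[2,1,4] (faults so far: 4)
  step 12: ref 2 -> HIT, frames=[2,1,4] (faults so far: 4)
  step 13: ref 4 -> HIT, frames=[2,1,4] (faults so far: 4)
  step 14: ref 1 -> HIT, frames=[2,1,4] (faults so far: 4)
  step 15: ref 2 -> HIT, frames=[2,1,4] (faults so far: 4)
  FIFO total faults: 4
--- LRU ---
  step 0: ref 3 -> FAULT, frames=[3,-,-] (faults so far: 1)
  step 1: ref 1 -> FAULT, frames=[3,1,-] (faults so far: 2)
  step 2: ref 4 -> FAULT, frames=[3,1,4] (faults so far: 3)
  step 3: ref 1 -> HIT, frames=[3,1,4] (faults so far: 3)
  step 4: ref 1 -> HIT, frames=[3,1,4] (faults so far: 3)
  step 5: ref 1 -> HIT, frames=[3,1,4] (faults so far: 3)
  step 6: ref 4 -> HIT, frames=[3,1,4] (faults so far: 3)
  step 7: ref 3 -> HIT, frames=[3,1,4] (faults so far: 3)
  step 8: ref 4 -> HIT, frames=[3,1,4] (faults so far: 3)
  step 9: ref 1 -> HIT, frames=[3,1,4] (faults so far: 3)
  step 10: ref 3 -> HIT, frames=[3,1,4] (faults so far: 3)
  step 11: ref 2 -> FAULT, evict 4, frames=[3,1,2] (faults so far: 4)
  step 12: ref 2 -> HIT, frames=[3,1,2] (faults so far: 4)
  step 13: ref 4 -> FAULT, evict 1, frames=[3,4,2] (faults so far: 5)
  step 14: ref 1 -> FAULT, evict 3, frames=[1,4,2] (faults so far: 6)
  step 15: ref 2 -> HIT, frames=[1,4,2] (faults so far: 6)
  LRU total faults: 6
--- Optimal ---
  step 0: ref 3 -> FAULT, frames=[3,-,-] (faults so far: 1)
  step 1: ref 1 -> FAULT, frames=[3,1,-] (faults so far: 2)
  step 2: ref 4 -> FAULT, frames=[3,1,4] (faults so far: 3)
  step 3: ref 1 -> HIT, frames=[3,1,4] (faults so far: 3)
  step 4: ref 1 -> HIT, frames=[3,1,4] (faults so far: 3)
  step 5: ref 1 -> HIT, frames=[3,1,4] (faults so far: 3)
  step 6: ref 4 -> HIT, frames=[3,1,4] (faults so far: 3)
  step 7: ref 3 -> HIT, frames=[3,1,4] (faults so far: 3)
  step 8: ref 4 -> HIT, frames=[3,1,4] (faults so far: 3)
  step 9: ref 1 -> HIT, frames=[3,1,4] (faults so far: 3)
  step 10: ref 3 -> HIT, frames=[3,1,4] (faults so far: 3)
  step 11: ref 2 -> FAULT, evict 3, frames=[2,1,4] (faults so far: 4)
  step 12: ref 2 -> HIT, frames=[2,1,4] (faults so far: 4)
  step 13: ref 4 -> HIT, frames=[2,1,4] (faults so far: 4)
  step 14: ref 1 -> HIT, frames=[2,1,4] (faults so far: 4)
  step 15: ref 2 -> HIT, frames=[2,1,4] (faults so far: 4)
  Optimal total faults: 4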